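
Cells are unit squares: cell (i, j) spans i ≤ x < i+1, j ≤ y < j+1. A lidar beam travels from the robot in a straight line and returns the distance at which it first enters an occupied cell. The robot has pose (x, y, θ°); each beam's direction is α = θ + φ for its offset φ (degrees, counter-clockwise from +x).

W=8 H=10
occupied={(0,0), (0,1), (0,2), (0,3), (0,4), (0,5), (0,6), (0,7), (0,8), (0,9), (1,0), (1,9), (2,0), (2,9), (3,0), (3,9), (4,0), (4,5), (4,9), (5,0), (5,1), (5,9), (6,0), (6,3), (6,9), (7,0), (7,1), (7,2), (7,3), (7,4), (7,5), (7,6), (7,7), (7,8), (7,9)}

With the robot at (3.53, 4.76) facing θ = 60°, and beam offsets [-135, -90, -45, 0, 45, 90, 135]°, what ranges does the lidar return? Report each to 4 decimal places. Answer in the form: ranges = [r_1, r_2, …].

beam 1: φ=-135°, α=285°
  d=(0.2588,-0.9659)  start (3,4)  tX=1.8159 tY=0.7868  stride 1/|dx|=3.8637 1/|dy|=1.0353
    cross y-line → (3,3), t=0.7868
    cross x-line → (4,3), t=1.8159
    cross y-line → (4,2), t=1.8221
    cross y-line → (4,1), t=2.8574
    cross y-line → (4,0), t=3.8926 (wall)
  → r_1 = 3.8926
beam 2: φ=-90°, α=330°
  d=(0.8660,-0.5000)  start (3,4)  tX=0.5427 tY=1.5200  stride 1/|dx|=1.1547 1/|dy|=2.0000
    cross x-line → (4,4), t=0.5427
    cross y-line → (4,3), t=1.5200
    cross x-line → (5,3), t=1.6974
    cross x-line → (6,3), t=2.8521 (wall)
  → r_2 = 2.8521
beam 3: φ=-45°, α=15°
  d=(0.9659,0.2588)  start (3,4)  tX=0.4866 tY=0.9273  stride 1/|dx|=1.0353 1/|dy|=3.8637
    cross x-line → (4,4), t=0.4866
    cross y-line → (4,5), t=0.9273 (wall)
  → r_3 = 0.9273
beam 4: φ=0°, α=60°
  d=(0.5000,0.8660)  start (3,4)  tX=0.9400 tY=0.2771  stride 1/|dx|=2.0000 1/|dy|=1.1547
    cross y-line → (3,5), t=0.2771
    cross x-line → (4,5), t=0.9400 (wall)
  → r_4 = 0.9400
beam 5: φ=45°, α=105°
  d=(-0.2588,0.9659)  start (3,4)  tX=2.0478 tY=0.2485  stride 1/|dx|=3.8637 1/|dy|=1.0353
    cross y-line → (3,5), t=0.2485
    cross y-line → (3,6), t=1.2837
    cross x-line → (2,6), t=2.0478
    cross y-line → (2,7), t=2.3190
    cross y-line → (2,8), t=3.3543
    cross y-line → (2,9), t=4.3896 (wall)
  → r_5 = 4.3896
beam 6: φ=90°, α=150°
  d=(-0.8660,0.5000)  start (3,4)  tX=0.6120 tY=0.4800  stride 1/|dx|=1.1547 1/|dy|=2.0000
    cross y-line → (3,5), t=0.4800
    cross x-line → (2,5), t=0.6120
    cross x-line → (1,5), t=1.7667
    cross y-line → (1,6), t=2.4800
    cross x-line → (0,6), t=2.9214 (wall)
  → r_6 = 2.9214
beam 7: φ=135°, α=195°
  d=(-0.9659,-0.2588)  start (3,4)  tX=0.5487 tY=2.9364  stride 1/|dx|=1.0353 1/|dy|=3.8637
    cross x-line → (2,4), t=0.5487
    cross x-line → (1,4), t=1.5840
    cross x-line → (0,4), t=2.6192 (wall)
  → r_7 = 2.6192

ranges = [3.8926, 2.8521, 0.9273, 0.9400, 4.3896, 2.9214, 2.6192]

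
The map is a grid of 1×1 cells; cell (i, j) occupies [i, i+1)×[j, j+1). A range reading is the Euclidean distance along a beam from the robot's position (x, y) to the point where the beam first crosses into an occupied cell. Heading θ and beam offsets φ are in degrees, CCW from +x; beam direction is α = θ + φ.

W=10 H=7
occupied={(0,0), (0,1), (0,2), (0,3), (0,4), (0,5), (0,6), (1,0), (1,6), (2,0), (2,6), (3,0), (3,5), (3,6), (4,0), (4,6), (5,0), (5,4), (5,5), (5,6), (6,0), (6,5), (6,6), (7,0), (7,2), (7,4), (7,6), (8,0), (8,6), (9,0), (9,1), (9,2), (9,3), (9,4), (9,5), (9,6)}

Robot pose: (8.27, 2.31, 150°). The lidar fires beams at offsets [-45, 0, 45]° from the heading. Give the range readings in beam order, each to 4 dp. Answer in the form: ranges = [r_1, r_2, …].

ranges = [1.7496, 0.3118, 0.2795]

beam 1: φ=-45°, α=105°
  direction (-0.2588, 0.9659); cell (8,2); t to first gridline: x 1.0432, y 0.7143 (then +3.8637 / +1.0353)
    (8,3) via y @ 0.7143
    (7,3) via x @ 1.0432
    (7,4) via y @ 1.7496  # hit
  → r_1 = 1.7496
beam 2: φ=0°, α=150°
  direction (-0.8660, 0.5000); cell (8,2); t to first gridline: x 0.3118, y 1.3800 (then +1.1547 / +2.0000)
    (7,2) via x @ 0.3118  # hit
  → r_2 = 0.3118
beam 3: φ=45°, α=195°
  direction (-0.9659, -0.2588); cell (8,2); t to first gridline: x 0.2795, y 1.1977 (then +1.0353 / +3.8637)
    (7,2) via x @ 0.2795  # hit
  → r_3 = 0.2795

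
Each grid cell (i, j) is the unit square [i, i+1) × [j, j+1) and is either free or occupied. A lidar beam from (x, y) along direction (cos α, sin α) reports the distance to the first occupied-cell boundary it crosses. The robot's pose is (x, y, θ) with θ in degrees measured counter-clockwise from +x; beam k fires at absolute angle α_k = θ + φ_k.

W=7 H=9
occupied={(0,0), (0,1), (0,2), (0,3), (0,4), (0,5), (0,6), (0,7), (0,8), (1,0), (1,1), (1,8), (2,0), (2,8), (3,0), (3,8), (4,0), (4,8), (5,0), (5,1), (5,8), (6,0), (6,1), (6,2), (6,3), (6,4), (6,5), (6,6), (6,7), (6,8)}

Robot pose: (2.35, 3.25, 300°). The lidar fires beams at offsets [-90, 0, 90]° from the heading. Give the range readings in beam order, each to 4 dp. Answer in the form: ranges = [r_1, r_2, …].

ranges = [1.5588, 2.5981, 4.2147]

beam 1: φ=-90°, α=210°
  d=(-0.8660,-0.5000)  start (2,3)  tX=0.4041 tY=0.5000  stride 1/|dx|=1.1547 1/|dy|=2.0000
    cross x-line → (1,3), t=0.4041
    cross y-line → (1,2), t=0.5000
    cross x-line → (0,2), t=1.5588 (wall)
  → r_1 = 1.5588
beam 2: φ=0°, α=300°
  d=(0.5000,-0.8660)  start (2,3)  tX=1.3000 tY=0.2887  stride 1/|dx|=2.0000 1/|dy|=1.1547
    cross y-line → (2,2), t=0.2887
    cross x-line → (3,2), t=1.3000
    cross y-line → (3,1), t=1.4434
    cross y-line → (3,0), t=2.5981 (wall)
  → r_2 = 2.5981
beam 3: φ=90°, α=30°
  d=(0.8660,0.5000)  start (2,3)  tX=0.7506 tY=1.5000  stride 1/|dx|=1.1547 1/|dy|=2.0000
    cross x-line → (3,3), t=0.7506
    cross y-line → (3,4), t=1.5000
    cross x-line → (4,4), t=1.9053
    cross x-line → (5,4), t=3.0600
    cross y-line → (5,5), t=3.5000
    cross x-line → (6,5), t=4.2147 (wall)
  → r_3 = 4.2147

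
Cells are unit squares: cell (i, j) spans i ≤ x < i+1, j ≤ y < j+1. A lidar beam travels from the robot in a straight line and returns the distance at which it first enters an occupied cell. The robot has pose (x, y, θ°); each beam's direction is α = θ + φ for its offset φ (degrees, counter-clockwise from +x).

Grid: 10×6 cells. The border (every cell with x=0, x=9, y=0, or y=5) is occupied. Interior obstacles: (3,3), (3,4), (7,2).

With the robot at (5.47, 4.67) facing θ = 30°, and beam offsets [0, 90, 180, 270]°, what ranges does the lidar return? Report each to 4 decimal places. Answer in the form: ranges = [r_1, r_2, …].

ranges = [0.6600, 0.3811, 1.6974, 3.0600]

beam 1: φ=0°, α=30°
  d=(0.8660,0.5000)  start (5,4)  tX=0.6120 tY=0.6600  stride 1/|dx|=1.1547 1/|dy|=2.0000
    cross x-line → (6,4), t=0.6120
    cross y-line → (6,5), t=0.6600 (wall)
  → r_1 = 0.6600
beam 2: φ=90°, α=120°
  d=(-0.5000,0.8660)  start (5,4)  tX=0.9400 tY=0.3811  stride 1/|dx|=2.0000 1/|dy|=1.1547
    cross y-line → (5,5), t=0.3811 (wall)
  → r_2 = 0.3811
beam 3: φ=180°, α=210°
  d=(-0.8660,-0.5000)  start (5,4)  tX=0.5427 tY=1.3400  stride 1/|dx|=1.1547 1/|dy|=2.0000
    cross x-line → (4,4), t=0.5427
    cross y-line → (4,3), t=1.3400
    cross x-line → (3,3), t=1.6974 (wall)
  → r_3 = 1.6974
beam 4: φ=270°, α=300°
  d=(0.5000,-0.8660)  start (5,4)  tX=1.0600 tY=0.7736  stride 1/|dx|=2.0000 1/|dy|=1.1547
    cross y-line → (5,3), t=0.7736
    cross x-line → (6,3), t=1.0600
    cross y-line → (6,2), t=1.9283
    cross x-line → (7,2), t=3.0600 (wall)
  → r_4 = 3.0600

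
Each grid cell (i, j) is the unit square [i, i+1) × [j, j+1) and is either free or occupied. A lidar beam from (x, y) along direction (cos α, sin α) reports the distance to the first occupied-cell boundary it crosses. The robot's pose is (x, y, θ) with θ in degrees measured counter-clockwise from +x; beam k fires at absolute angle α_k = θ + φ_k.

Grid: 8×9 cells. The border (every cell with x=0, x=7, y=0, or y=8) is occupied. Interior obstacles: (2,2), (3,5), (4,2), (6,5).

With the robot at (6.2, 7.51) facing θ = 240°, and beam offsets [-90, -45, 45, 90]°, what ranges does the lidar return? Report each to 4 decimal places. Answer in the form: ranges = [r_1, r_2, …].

ranges = [0.9800, 5.3834, 1.5633, 0.9238]

beam 1: φ=-90°, α=150°
  direction (-0.8660, 0.5000); cell (6,7); t to first gridline: x 0.2309, y 0.9800 (then +1.1547 / +2.0000)
    (5,7) via x @ 0.2309
    (5,8) via y @ 0.9800  # hit
  → r_1 = 0.9800
beam 2: φ=-45°, α=195°
  direction (-0.9659, -0.2588); cell (6,7); t to first gridline: x 0.2071, y 1.9705 (then +1.0353 / +3.8637)
    (5,7) via x @ 0.2071
    (4,7) via x @ 1.2423
    (4,6) via y @ 1.9705
    (3,6) via x @ 2.2776
    (2,6) via x @ 3.3129
    (1,6) via x @ 4.3482
    (0,6) via x @ 5.3834  # hit
  → r_2 = 5.3834
beam 3: φ=45°, α=285°
  direction (0.2588, -0.9659); cell (6,7); t to first gridline: x 3.0910, y 0.5280 (then +3.8637 / +1.0353)
    (6,6) via y @ 0.5280
    (6,5) via y @ 1.5633  # hit
  → r_3 = 1.5633
beam 4: φ=90°, α=330°
  direction (0.8660, -0.5000); cell (6,7); t to first gridline: x 0.9238, y 1.0200 (then +1.1547 / +2.0000)
    (7,7) via x @ 0.9238  # hit
  → r_4 = 0.9238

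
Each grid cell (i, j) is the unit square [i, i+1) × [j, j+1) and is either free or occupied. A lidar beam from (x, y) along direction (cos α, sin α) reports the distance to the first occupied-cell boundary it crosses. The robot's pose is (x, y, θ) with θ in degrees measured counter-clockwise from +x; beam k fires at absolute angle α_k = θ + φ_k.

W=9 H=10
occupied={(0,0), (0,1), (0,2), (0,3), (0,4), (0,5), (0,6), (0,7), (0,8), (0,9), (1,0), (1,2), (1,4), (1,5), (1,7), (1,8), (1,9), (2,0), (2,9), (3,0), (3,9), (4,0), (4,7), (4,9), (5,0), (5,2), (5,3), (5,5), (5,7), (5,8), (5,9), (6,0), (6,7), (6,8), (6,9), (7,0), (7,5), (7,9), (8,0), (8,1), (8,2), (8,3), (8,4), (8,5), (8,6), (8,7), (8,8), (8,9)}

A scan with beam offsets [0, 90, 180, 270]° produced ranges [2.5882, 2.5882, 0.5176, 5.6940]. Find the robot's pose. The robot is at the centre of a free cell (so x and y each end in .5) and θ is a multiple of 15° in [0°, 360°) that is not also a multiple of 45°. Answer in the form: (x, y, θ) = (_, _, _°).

Enumerate (i+0.5, j+0.5, θ) over the 42 free cells and 16 admissible headings. For each, cast all 4 beams and compare to the given ranges.
  (5.5, 1.5, 150°): beam 1 = 5.0000 ≠ 2.5882 ✗
  (4.5, 3.5, 15°): beam 1 = 0.5176 ≠ 2.5882 ✗
  (2.5, 6.5, 210°): beam 1 = 1.0000 ≠ 2.5882 ✗
  (2.5, 6.5, 300°): beam 1 = 5.0000 ≠ 2.5882 ✗
  (6.5, 5.5, 150°): beam 1 = 0.5774 ≠ 2.5882 ✗
  …
  (4.5, 3.5, 195°): r_1=2.5882, r_2=2.5882, r_3=0.5176, r_4=5.6940 — all match ✓
Unique over the lattice → pose = (4.5, 3.5, 195°).

(x, y, θ) = (4.5, 3.5, 195°)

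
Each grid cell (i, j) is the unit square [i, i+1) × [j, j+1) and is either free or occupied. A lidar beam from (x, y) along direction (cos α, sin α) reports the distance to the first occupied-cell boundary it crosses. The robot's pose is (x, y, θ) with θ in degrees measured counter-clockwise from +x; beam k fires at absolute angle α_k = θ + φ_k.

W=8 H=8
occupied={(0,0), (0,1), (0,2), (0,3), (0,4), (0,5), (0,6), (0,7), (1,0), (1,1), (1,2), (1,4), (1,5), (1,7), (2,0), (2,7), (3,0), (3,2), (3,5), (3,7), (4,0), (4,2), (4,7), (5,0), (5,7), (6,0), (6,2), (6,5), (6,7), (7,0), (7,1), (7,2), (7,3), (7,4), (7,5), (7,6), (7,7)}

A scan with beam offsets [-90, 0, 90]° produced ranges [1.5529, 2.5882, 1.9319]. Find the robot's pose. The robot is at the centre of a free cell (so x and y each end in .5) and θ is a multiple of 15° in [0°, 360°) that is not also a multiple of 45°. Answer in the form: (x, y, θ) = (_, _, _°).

(x, y, θ) = (5.5, 4.5, 75°)

Enumerate (i+0.5, j+0.5, θ) over the 27 free cells and 16 admissible headings. For each, cast all 3 beams and compare to the given ranges.
  (5.5, 3.5, 150°): beam 1 = 1.7321 ≠ 1.5529 ✗
  (1.5, 6.5, 150°): beam 1 = 0.5774 ≠ 1.5529 ✗
  (6.5, 3.5, 345°): beam 1 = 0.5176 ≠ 1.5529 ✗
  …
  (5.5, 4.5, 75°): r_1=1.5529, r_2=2.5882, r_3=1.9319 — all match ✓
Only this pose fits every beam.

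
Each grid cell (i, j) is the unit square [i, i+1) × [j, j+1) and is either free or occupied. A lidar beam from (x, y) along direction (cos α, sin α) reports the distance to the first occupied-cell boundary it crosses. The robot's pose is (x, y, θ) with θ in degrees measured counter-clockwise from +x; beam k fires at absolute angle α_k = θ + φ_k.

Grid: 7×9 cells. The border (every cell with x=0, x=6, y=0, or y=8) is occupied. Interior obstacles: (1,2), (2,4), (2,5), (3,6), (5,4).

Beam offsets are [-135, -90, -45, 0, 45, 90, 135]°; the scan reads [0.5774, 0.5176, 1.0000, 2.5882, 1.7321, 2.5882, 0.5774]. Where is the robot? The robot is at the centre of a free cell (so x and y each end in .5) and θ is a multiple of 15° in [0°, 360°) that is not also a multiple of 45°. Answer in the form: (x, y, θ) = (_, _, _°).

(x, y, θ) = (5.5, 5.5, 105°)

The pose lattice has 30·16 = 480 candidates. Test each by forward raycasting.
  (3.5, 5.5, 345°): beam 2 = 4.6587 ≠ 0.5176 ✗
  (1.5, 3.5, 75°): beam 2 = 4.6587 ≠ 0.5176 ✗
  (4.5, 1.5, 195°): beam 1 = 2.8868 ≠ 0.5774 ✗
  (3.5, 5.5, 75°): beam 1 = 5.0000 ≠ 0.5774 ✗
  …
  (5.5, 5.5, 105°): r_1=0.5774, r_2=0.5176, r_3=1.0000, r_4=2.5882, r_5=1.7321, r_6=2.5882, r_7=0.5774 — all match ✓
No second candidate reproduces the full scan.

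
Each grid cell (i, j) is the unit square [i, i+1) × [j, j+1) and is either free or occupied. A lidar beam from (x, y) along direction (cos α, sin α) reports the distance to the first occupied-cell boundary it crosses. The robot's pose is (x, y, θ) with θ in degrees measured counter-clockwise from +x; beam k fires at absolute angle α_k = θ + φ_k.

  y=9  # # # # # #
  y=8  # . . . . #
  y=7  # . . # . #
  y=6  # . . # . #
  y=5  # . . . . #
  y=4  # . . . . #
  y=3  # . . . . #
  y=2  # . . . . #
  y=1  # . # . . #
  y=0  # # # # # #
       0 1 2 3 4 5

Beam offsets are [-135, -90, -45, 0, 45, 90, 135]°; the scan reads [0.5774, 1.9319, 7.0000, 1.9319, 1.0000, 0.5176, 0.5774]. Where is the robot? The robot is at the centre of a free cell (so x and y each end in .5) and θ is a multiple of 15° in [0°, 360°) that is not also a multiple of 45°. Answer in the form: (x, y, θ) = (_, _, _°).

(x, y, θ) = (1.5, 8.5, 345°)

Candidates: 29 free-cell centres × 16 headings = 464 poses. Raycast each; keep the one whose scan matches to 4 dp.
  (1.5, 3.5, 165°): beam 1 = 4.0415 ≠ 0.5774 ✗
  (1.5, 7.5, 30°): beam 1 = 1.9319 ≠ 0.5774 ✗
  (1.5, 7.5, 15°): beam 1 = 1.0000 ≠ 0.5774 ✗
  (4.5, 5.5, 300°): beam 1 = 3.6235 ≠ 0.5774 ✗
  (3.5, 1.5, 345°): beam 2 = 0.5176 ≠ 1.9319 ✗
  …
  (1.5, 8.5, 345°): r_1=0.5774, r_2=1.9319, r_3=7.0000, r_4=1.9319, r_5=1.0000, r_6=0.5176, r_7=0.5774 — all match ✓
No second candidate reproduces the full scan.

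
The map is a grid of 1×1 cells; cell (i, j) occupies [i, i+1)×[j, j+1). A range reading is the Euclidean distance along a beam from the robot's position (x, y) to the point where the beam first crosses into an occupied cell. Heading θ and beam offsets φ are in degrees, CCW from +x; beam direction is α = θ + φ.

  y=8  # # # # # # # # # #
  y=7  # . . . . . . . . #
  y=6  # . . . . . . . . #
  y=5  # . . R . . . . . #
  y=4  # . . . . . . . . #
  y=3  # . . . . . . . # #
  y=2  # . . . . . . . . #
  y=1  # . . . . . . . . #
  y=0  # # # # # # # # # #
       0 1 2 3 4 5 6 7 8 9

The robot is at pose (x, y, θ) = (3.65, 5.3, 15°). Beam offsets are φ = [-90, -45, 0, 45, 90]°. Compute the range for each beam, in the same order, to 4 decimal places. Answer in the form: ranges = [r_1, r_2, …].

beam 1: φ=-90°, α=285°
  cosα=0.2588 sinα=-0.9659 | (3,5) | tMaxX 1.3523 tMaxY 0.3106 | tΔX 3.8637 tΔY 1.0353
    t=0.3106 [y] (3,4)
    t=1.3459 [y] (3,3)
    t=1.3523 [x] (4,3)
    t=2.3811 [y] (4,2)
    t=3.4164 [y] (4,1)
    t=4.4517 [y] (4,0) — stop
  → r_1 = 4.4517
beam 2: φ=-45°, α=330°
  cosα=0.8660 sinα=-0.5000 | (3,5) | tMaxX 0.4041 tMaxY 0.6000 | tΔX 1.1547 tΔY 2.0000
    t=0.4041 [x] (4,5)
    t=0.6000 [y] (4,4)
    t=1.5588 [x] (5,4)
    t=2.6000 [y] (5,3)
    t=2.7135 [x] (6,3)
    t=3.8682 [x] (7,3)
    t=4.6000 [y] (7,2)
    t=5.0229 [x] (8,2)
    t=6.1776 [x] (9,2) — stop
  → r_2 = 6.1776
beam 3: φ=0°, α=15°
  cosα=0.9659 sinα=0.2588 | (3,5) | tMaxX 0.3623 tMaxY 2.7046 | tΔX 1.0353 tΔY 3.8637
    t=0.3623 [x] (4,5)
    t=1.3976 [x] (5,5)
    t=2.4329 [x] (6,5)
    t=2.7046 [y] (6,6)
    t=3.4682 [x] (7,6)
    t=4.5035 [x] (8,6)
    t=5.5387 [x] (9,6) — stop
  → r_3 = 5.5387
beam 4: φ=45°, α=60°
  cosα=0.5000 sinα=0.8660 | (3,5) | tMaxX 0.7000 tMaxY 0.8083 | tΔX 2.0000 tΔY 1.1547
    t=0.7000 [x] (4,5)
    t=0.8083 [y] (4,6)
    t=1.9630 [y] (4,7)
    t=2.7000 [x] (5,7)
    t=3.1177 [y] (5,8) — stop
  → r_4 = 3.1177
beam 5: φ=90°, α=105°
  cosα=-0.2588 sinα=0.9659 | (3,5) | tMaxX 2.5114 tMaxY 0.7247 | tΔX 3.8637 tΔY 1.0353
    t=0.7247 [y] (3,6)
    t=1.7600 [y] (3,7)
    t=2.5114 [x] (2,7)
    t=2.7952 [y] (2,8) — stop
  → r_5 = 2.7952

ranges = [4.4517, 6.1776, 5.5387, 3.1177, 2.7952]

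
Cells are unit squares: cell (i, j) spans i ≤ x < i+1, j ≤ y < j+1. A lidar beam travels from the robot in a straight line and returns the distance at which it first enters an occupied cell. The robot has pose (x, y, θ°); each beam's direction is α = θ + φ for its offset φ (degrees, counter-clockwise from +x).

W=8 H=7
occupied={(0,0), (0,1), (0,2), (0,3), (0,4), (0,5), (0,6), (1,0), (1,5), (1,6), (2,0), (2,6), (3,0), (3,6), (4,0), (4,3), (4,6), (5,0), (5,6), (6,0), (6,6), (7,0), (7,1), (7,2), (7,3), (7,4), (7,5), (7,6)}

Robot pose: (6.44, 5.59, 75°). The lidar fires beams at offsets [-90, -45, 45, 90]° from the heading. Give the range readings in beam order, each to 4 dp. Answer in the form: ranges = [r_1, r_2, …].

ranges = [0.5798, 0.6466, 0.4734, 1.5841]

beam 1: φ=-90°, α=345°
  cosα=0.9659 sinα=-0.2588 | (6,5) | tMaxX 0.5798 tMaxY 2.2796 | tΔX 1.0353 tΔY 3.8637
    t=0.5798 [x] (7,5) — stop
  → r_1 = 0.5798
beam 2: φ=-45°, α=30°
  cosα=0.8660 sinα=0.5000 | (6,5) | tMaxX 0.6466 tMaxY 0.8200 | tΔX 1.1547 tΔY 2.0000
    t=0.6466 [x] (7,5) — stop
  → r_2 = 0.6466
beam 3: φ=45°, α=120°
  cosα=-0.5000 sinα=0.8660 | (6,5) | tMaxX 0.8800 tMaxY 0.4734 | tΔX 2.0000 tΔY 1.1547
    t=0.4734 [y] (6,6) — stop
  → r_3 = 0.4734
beam 4: φ=90°, α=165°
  cosα=-0.9659 sinα=0.2588 | (6,5) | tMaxX 0.4555 tMaxY 1.5841 | tΔX 1.0353 tΔY 3.8637
    t=0.4555 [x] (5,5)
    t=1.4908 [x] (4,5)
    t=1.5841 [y] (4,6) — stop
  → r_4 = 1.5841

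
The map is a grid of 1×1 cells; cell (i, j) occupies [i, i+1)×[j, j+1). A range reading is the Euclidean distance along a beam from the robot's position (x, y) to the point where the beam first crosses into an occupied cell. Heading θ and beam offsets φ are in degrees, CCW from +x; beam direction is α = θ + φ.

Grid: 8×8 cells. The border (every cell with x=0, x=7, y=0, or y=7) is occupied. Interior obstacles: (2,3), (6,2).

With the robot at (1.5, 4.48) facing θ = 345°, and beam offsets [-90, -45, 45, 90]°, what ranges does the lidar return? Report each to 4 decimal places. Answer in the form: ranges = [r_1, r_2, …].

beam 1: φ=-90°, α=255°
  d=(-0.2588,-0.9659)  start (1,4)  tX=1.9319 tY=0.4969  stride 1/|dx|=3.8637 1/|dy|=1.0353
    cross y-line → (1,3), t=0.4969
    cross y-line → (1,2), t=1.5322
    cross x-line → (0,2), t=1.9319 (wall)
  → r_1 = 1.9319
beam 2: φ=-45°, α=300°
  d=(0.5000,-0.8660)  start (1,4)  tX=1.0000 tY=0.5543  stride 1/|dx|=2.0000 1/|dy|=1.1547
    cross y-line → (1,3), t=0.5543
    cross x-line → (2,3), t=1.0000 (wall)
  → r_2 = 1.0000
beam 3: φ=45°, α=30°
  d=(0.8660,0.5000)  start (1,4)  tX=0.5774 tY=1.0400  stride 1/|dx|=1.1547 1/|dy|=2.0000
    cross x-line → (2,4), t=0.5774
    cross y-line → (2,5), t=1.0400
    cross x-line → (3,5), t=1.7321
    cross x-line → (4,5), t=2.8868
    cross y-line → (4,6), t=3.0400
    cross x-line → (5,6), t=4.0415
    cross y-line → (5,7), t=5.0400 (wall)
  → r_3 = 5.0400
beam 4: φ=90°, α=75°
  d=(0.2588,0.9659)  start (1,4)  tX=1.9319 tY=0.5383  stride 1/|dx|=3.8637 1/|dy|=1.0353
    cross y-line → (1,5), t=0.5383
    cross y-line → (1,6), t=1.5736
    cross x-line → (2,6), t=1.9319
    cross y-line → (2,7), t=2.6089 (wall)
  → r_4 = 2.6089

ranges = [1.9319, 1.0000, 5.0400, 2.6089]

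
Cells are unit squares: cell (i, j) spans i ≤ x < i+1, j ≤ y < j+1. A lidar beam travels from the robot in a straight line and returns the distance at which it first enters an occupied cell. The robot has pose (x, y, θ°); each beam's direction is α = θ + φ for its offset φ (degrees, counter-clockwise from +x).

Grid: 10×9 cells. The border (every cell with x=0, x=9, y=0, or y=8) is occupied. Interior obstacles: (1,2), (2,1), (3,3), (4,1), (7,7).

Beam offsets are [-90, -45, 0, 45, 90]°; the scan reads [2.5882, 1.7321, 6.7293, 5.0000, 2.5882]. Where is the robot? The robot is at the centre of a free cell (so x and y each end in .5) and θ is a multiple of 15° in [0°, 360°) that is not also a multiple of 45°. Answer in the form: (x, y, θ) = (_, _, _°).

(x, y, θ) = (2.5, 5.5, 345°)

Candidates: 51 free-cell centres × 16 headings = 816 poses. Raycast each; keep the one whose scan matches to 4 dp.
  (2.5, 5.5, 330°): beam 1 = 2.8868 ≠ 2.5882 ✗
  (8.5, 2.5, 210°): beam 1 = 6.3509 ≠ 2.5882 ✗
  (8.5, 7.5, 195°): beam 1 = 0.5176 ≠ 2.5882 ✗
  (7.5, 6.5, 60°): beam 1 = 1.7321 ≠ 2.5882 ✗
  …
  (2.5, 5.5, 345°): r_1=2.5882, r_2=1.7321, r_3=6.7293, r_4=5.0000, r_5=2.5882 — all match ✓
Unique over the lattice → pose = (2.5, 5.5, 345°).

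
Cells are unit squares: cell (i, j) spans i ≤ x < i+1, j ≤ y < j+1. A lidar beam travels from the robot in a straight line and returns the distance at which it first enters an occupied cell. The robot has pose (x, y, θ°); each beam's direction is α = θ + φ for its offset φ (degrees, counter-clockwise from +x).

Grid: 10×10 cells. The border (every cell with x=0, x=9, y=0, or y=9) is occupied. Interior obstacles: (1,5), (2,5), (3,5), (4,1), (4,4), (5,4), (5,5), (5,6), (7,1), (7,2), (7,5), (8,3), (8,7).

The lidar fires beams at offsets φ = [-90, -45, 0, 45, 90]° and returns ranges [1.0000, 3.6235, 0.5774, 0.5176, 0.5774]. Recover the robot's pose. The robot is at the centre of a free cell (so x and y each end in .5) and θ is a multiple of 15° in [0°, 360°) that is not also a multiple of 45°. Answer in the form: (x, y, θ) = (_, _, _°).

(x, y, θ) = (4.5, 5.5, 150°)

Candidates: 51 free-cell centres × 16 headings = 816 poses. Raycast each; keep the one whose scan matches to 4 dp.
  (3.5, 1.5, 120°): beam 1 = 0.5774 ≠ 1.0000 ✗
  (7.5, 4.5, 210°): beam 1 = 0.5774 ≠ 1.0000 ✗
  (4.5, 7.5, 330°): beam 1 = 1.7321 ≠ 1.0000 ✗
  (7.5, 6.5, 210°): beam 1 = 2.8868 ≠ 1.0000 ✗
  (6.5, 5.5, 195°): beam 1 = 3.6235 ≠ 1.0000 ✗
  …
  (4.5, 5.5, 150°): r_1=1.0000, r_2=3.6235, r_3=0.5774, r_4=0.5176, r_5=0.5774 — all match ✓
No second candidate reproduces the full scan.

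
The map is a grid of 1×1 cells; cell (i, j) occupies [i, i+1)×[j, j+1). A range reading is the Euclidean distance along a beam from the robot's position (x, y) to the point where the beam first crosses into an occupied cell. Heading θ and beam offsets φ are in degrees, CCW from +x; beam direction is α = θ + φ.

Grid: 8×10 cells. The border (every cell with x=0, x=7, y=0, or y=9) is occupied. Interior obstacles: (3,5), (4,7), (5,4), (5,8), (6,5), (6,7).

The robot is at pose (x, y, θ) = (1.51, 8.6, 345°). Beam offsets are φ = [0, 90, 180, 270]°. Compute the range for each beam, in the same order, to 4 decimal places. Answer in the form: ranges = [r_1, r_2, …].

ranges = [2.5778, 0.4141, 0.5280, 1.9705]

beam 1: φ=0°, α=345°
  d=(0.9659,-0.2588)  start (1,8)  tX=0.5073 tY=2.3182  stride 1/|dx|=1.0353 1/|dy|=3.8637
    cross x-line → (2,8), t=0.5073
    cross x-line → (3,8), t=1.5426
    cross y-line → (3,7), t=2.3182
    cross x-line → (4,7), t=2.5778 (wall)
  → r_1 = 2.5778
beam 2: φ=90°, α=75°
  d=(0.2588,0.9659)  start (1,8)  tX=1.8932 tY=0.4141  stride 1/|dx|=3.8637 1/|dy|=1.0353
    cross y-line → (1,9), t=0.4141 (wall)
  → r_2 = 0.4141
beam 3: φ=180°, α=165°
  d=(-0.9659,0.2588)  start (1,8)  tX=0.5280 tY=1.5455  stride 1/|dx|=1.0353 1/|dy|=3.8637
    cross x-line → (0,8), t=0.5280 (wall)
  → r_3 = 0.5280
beam 4: φ=270°, α=255°
  d=(-0.2588,-0.9659)  start (1,8)  tX=1.9705 tY=0.6212  stride 1/|dx|=3.8637 1/|dy|=1.0353
    cross y-line → (1,7), t=0.6212
    cross y-line → (1,6), t=1.6564
    cross x-line → (0,6), t=1.9705 (wall)
  → r_4 = 1.9705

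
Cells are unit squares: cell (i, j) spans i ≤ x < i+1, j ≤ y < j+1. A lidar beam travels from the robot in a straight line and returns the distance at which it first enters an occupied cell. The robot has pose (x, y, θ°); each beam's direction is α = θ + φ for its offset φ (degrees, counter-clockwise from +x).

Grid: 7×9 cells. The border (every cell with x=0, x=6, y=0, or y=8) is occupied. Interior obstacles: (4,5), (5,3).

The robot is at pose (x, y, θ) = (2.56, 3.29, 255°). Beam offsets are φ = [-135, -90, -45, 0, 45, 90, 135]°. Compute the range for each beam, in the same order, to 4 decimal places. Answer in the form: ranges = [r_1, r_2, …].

beam 1: φ=-135°, α=120°
  d=(-0.5000,0.8660)  start (2,3)  tX=1.1200 tY=0.8198  stride 1/|dx|=2.0000 1/|dy|=1.1547
    cross y-line → (2,4), t=0.8198
    cross x-line → (1,4), t=1.1200
    cross y-line → (1,5), t=1.9745
    cross x-line → (0,5), t=3.1200 (wall)
  → r_1 = 3.1200
beam 2: φ=-90°, α=165°
  d=(-0.9659,0.2588)  start (2,3)  tX=0.5798 tY=2.7432  stride 1/|dx|=1.0353 1/|dy|=3.8637
    cross x-line → (1,3), t=0.5798
    cross x-line → (0,3), t=1.6150 (wall)
  → r_2 = 1.6150
beam 3: φ=-45°, α=210°
  d=(-0.8660,-0.5000)  start (2,3)  tX=0.6466 tY=0.5800  stride 1/|dx|=1.1547 1/|dy|=2.0000
    cross y-line → (2,2), t=0.5800
    cross x-line → (1,2), t=0.6466
    cross x-line → (0,2), t=1.8013 (wall)
  → r_3 = 1.8013
beam 4: φ=0°, α=255°
  d=(-0.2588,-0.9659)  start (2,3)  tX=2.1637 tY=0.3002  stride 1/|dx|=3.8637 1/|dy|=1.0353
    cross y-line → (2,2), t=0.3002
    cross y-line → (2,1), t=1.3355
    cross x-line → (1,1), t=2.1637
    cross y-line → (1,0), t=2.3708 (wall)
  → r_4 = 2.3708
beam 5: φ=45°, α=300°
  d=(0.5000,-0.8660)  start (2,3)  tX=0.8800 tY=0.3349  stride 1/|dx|=2.0000 1/|dy|=1.1547
    cross y-line → (2,2), t=0.3349
    cross x-line → (3,2), t=0.8800
    cross y-line → (3,1), t=1.4896
    cross y-line → (3,0), t=2.6443 (wall)
  → r_5 = 2.6443
beam 6: φ=90°, α=345°
  d=(0.9659,-0.2588)  start (2,3)  tX=0.4555 tY=1.1205  stride 1/|dx|=1.0353 1/|dy|=3.8637
    cross x-line → (3,3), t=0.4555
    cross y-line → (3,2), t=1.1205
    cross x-line → (4,2), t=1.4908
    cross x-line → (5,2), t=2.5261
    cross x-line → (6,2), t=3.5614 (wall)
  → r_6 = 3.5614
beam 7: φ=135°, α=30°
  d=(0.8660,0.5000)  start (2,3)  tX=0.5081 tY=1.4200  stride 1/|dx|=1.1547 1/|dy|=2.0000
    cross x-line → (3,3), t=0.5081
    cross y-line → (3,4), t=1.4200
    cross x-line → (4,4), t=1.6628
    cross x-line → (5,4), t=2.8175
    cross y-line → (5,5), t=3.4200
    cross x-line → (6,5), t=3.9722 (wall)
  → r_7 = 3.9722

ranges = [3.1200, 1.6150, 1.8013, 2.3708, 2.6443, 3.5614, 3.9722]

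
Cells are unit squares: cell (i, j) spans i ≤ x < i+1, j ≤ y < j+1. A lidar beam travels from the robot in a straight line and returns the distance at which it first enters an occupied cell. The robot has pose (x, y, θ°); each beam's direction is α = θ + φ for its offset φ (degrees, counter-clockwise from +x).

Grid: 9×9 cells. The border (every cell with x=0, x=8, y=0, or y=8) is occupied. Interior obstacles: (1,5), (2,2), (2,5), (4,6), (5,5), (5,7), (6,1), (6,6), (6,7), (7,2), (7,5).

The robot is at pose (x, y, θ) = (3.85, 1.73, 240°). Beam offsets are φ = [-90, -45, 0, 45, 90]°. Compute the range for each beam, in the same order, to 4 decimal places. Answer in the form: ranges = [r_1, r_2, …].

ranges = [0.9815, 2.8205, 0.8429, 0.7558, 1.4600]

beam 1: φ=-90°, α=150°
  d=(-0.8660,0.5000)  start (3,1)  tX=0.9815 tY=0.5400  stride 1/|dx|=1.1547 1/|dy|=2.0000
    cross y-line → (3,2), t=0.5400
    cross x-line → (2,2), t=0.9815 (wall)
  → r_1 = 0.9815
beam 2: φ=-45°, α=195°
  d=(-0.9659,-0.2588)  start (3,1)  tX=0.8800 tY=2.8205  stride 1/|dx|=1.0353 1/|dy|=3.8637
    cross x-line → (2,1), t=0.8800
    cross x-line → (1,1), t=1.9153
    cross y-line → (1,0), t=2.8205 (wall)
  → r_2 = 2.8205
beam 3: φ=0°, α=240°
  d=(-0.5000,-0.8660)  start (3,1)  tX=1.7000 tY=0.8429  stride 1/|dx|=2.0000 1/|dy|=1.1547
    cross y-line → (3,0), t=0.8429 (wall)
  → r_3 = 0.8429
beam 4: φ=45°, α=285°
  d=(0.2588,-0.9659)  start (3,1)  tX=0.5796 tY=0.7558  stride 1/|dx|=3.8637 1/|dy|=1.0353
    cross x-line → (4,1), t=0.5796
    cross y-line → (4,0), t=0.7558 (wall)
  → r_4 = 0.7558
beam 5: φ=90°, α=330°
  d=(0.8660,-0.5000)  start (3,1)  tX=0.1732 tY=1.4600  stride 1/|dx|=1.1547 1/|dy|=2.0000
    cross x-line → (4,1), t=0.1732
    cross x-line → (5,1), t=1.3279
    cross y-line → (5,0), t=1.4600 (wall)
  → r_5 = 1.4600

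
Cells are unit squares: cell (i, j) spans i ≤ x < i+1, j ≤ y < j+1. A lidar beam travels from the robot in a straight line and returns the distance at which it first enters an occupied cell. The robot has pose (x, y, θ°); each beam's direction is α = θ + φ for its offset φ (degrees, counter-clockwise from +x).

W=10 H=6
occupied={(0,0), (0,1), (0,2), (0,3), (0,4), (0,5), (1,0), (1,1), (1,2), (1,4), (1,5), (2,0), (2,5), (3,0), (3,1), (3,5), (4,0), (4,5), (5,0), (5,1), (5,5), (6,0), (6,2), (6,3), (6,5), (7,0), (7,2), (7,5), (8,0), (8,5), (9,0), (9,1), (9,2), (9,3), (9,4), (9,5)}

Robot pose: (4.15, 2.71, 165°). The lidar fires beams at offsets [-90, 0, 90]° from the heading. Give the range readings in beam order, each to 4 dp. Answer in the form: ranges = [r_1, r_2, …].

ranges = [2.3708, 3.2611, 0.7350]

beam 1: φ=-90°, α=75°
  direction (0.2588, 0.9659); cell (4,2); t to first gridline: x 3.2841, y 0.3002 (then +3.8637 / +1.0353)
    (4,3) via y @ 0.3002
    (4,4) via y @ 1.3355
    (4,5) via y @ 2.3708  # hit
  → r_1 = 2.3708
beam 2: φ=0°, α=165°
  direction (-0.9659, 0.2588); cell (4,2); t to first gridline: x 0.1553, y 1.1205 (then +1.0353 / +3.8637)
    (3,2) via x @ 0.1553
    (3,3) via y @ 1.1205
    (2,3) via x @ 1.1906
    (1,3) via x @ 2.2258
    (0,3) via x @ 3.2611  # hit
  → r_2 = 3.2611
beam 3: φ=90°, α=255°
  direction (-0.2588, -0.9659); cell (4,2); t to first gridline: x 0.5796, y 0.7350 (then +3.8637 / +1.0353)
    (3,2) via x @ 0.5796
    (3,1) via y @ 0.7350  # hit
  → r_3 = 0.7350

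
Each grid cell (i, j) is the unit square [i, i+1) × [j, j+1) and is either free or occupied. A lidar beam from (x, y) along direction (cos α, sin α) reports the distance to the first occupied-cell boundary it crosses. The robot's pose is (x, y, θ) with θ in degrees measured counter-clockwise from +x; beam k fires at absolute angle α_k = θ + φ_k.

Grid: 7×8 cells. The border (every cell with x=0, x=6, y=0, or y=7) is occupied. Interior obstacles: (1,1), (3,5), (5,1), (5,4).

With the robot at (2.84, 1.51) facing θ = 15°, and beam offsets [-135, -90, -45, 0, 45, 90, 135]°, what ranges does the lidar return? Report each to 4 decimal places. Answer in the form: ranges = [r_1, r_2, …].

ranges = [0.5889, 0.5280, 1.0200, 3.2715, 6.3200, 5.6837, 0.9699]

beam 1: φ=-135°, α=240°
  direction (-0.5000, -0.8660); cell (2,1); t to first gridline: x 1.6800, y 0.5889 (then +2.0000 / +1.1547)
    (2,0) via y @ 0.5889  # hit
  → r_1 = 0.5889
beam 2: φ=-90°, α=285°
  direction (0.2588, -0.9659); cell (2,1); t to first gridline: x 0.6182, y 0.5280 (then +3.8637 / +1.0353)
    (2,0) via y @ 0.5280  # hit
  → r_2 = 0.5280
beam 3: φ=-45°, α=330°
  direction (0.8660, -0.5000); cell (2,1); t to first gridline: x 0.1848, y 1.0200 (then +1.1547 / +2.0000)
    (3,1) via x @ 0.1848
    (3,0) via y @ 1.0200  # hit
  → r_3 = 1.0200
beam 4: φ=0°, α=15°
  direction (0.9659, 0.2588); cell (2,1); t to first gridline: x 0.1656, y 1.8932 (then +1.0353 / +3.8637)
    (3,1) via x @ 0.1656
    (4,1) via x @ 1.2009
    (4,2) via y @ 1.8932
    (5,2) via x @ 2.2362
    (6,2) via x @ 3.2715  # hit
  → r_4 = 3.2715
beam 5: φ=45°, α=60°
  direction (0.5000, 0.8660); cell (2,1); t to first gridline: x 0.3200, y 0.5658 (then +2.0000 / +1.1547)
    (3,1) via x @ 0.3200
    (3,2) via y @ 0.5658
    (3,3) via y @ 1.7205
    (4,3) via x @ 2.3200
    (4,4) via y @ 2.8752
    (4,5) via y @ 4.0299
    (5,5) via x @ 4.3200
    (5,6) via y @ 5.1846
    (6,6) via x @ 6.3200  # hit
  → r_5 = 6.3200
beam 6: φ=90°, α=105°
  direction (-0.2588, 0.9659); cell (2,1); t to first gridline: x 3.2455, y 0.5073 (then +3.8637 / +1.0353)
    (2,2) via y @ 0.5073
    (2,3) via y @ 1.5426
    (2,4) via y @ 2.5778
    (1,4) via x @ 3.2455
    (1,5) via y @ 3.6131
    (1,6) via y @ 4.6484
    (1,7) via y @ 5.6837  # hit
  → r_6 = 5.6837
beam 7: φ=135°, α=150°
  direction (-0.8660, 0.5000); cell (2,1); t to first gridline: x 0.9699, y 0.9800 (then +1.1547 / +2.0000)
    (1,1) via x @ 0.9699  # hit
  → r_7 = 0.9699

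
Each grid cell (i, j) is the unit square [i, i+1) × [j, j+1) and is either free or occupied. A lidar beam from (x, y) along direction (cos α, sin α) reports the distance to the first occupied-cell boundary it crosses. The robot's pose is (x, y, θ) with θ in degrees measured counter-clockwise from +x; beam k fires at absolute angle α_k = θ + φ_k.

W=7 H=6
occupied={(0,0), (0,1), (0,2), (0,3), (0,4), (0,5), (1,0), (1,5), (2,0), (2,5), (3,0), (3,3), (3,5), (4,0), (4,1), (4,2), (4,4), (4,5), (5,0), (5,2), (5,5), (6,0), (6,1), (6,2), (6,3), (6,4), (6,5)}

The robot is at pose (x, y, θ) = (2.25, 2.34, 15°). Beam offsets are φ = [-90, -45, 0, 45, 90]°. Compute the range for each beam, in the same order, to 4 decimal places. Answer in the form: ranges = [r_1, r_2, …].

beam 1: φ=-90°, α=285°
  d=(0.2588,-0.9659)  start (2,2)  tX=2.8978 tY=0.3520  stride 1/|dx|=3.8637 1/|dy|=1.0353
    cross y-line → (2,1), t=0.3520
    cross y-line → (2,0), t=1.3873 (wall)
  → r_1 = 1.3873
beam 2: φ=-45°, α=330°
  d=(0.8660,-0.5000)  start (2,2)  tX=0.8660 tY=0.6800  stride 1/|dx|=1.1547 1/|dy|=2.0000
    cross y-line → (2,1), t=0.6800
    cross x-line → (3,1), t=0.8660
    cross x-line → (4,1), t=2.0207 (wall)
  → r_2 = 2.0207
beam 3: φ=0°, α=15°
  d=(0.9659,0.2588)  start (2,2)  tX=0.7765 tY=2.5500  stride 1/|dx|=1.0353 1/|dy|=3.8637
    cross x-line → (3,2), t=0.7765
    cross x-line → (4,2), t=1.8117 (wall)
  → r_3 = 1.8117
beam 4: φ=45°, α=60°
  d=(0.5000,0.8660)  start (2,2)  tX=1.5000 tY=0.7621  stride 1/|dx|=2.0000 1/|dy|=1.1547
    cross y-line → (2,3), t=0.7621
    cross x-line → (3,3), t=1.5000 (wall)
  → r_4 = 1.5000
beam 5: φ=90°, α=105°
  d=(-0.2588,0.9659)  start (2,2)  tX=0.9659 tY=0.6833  stride 1/|dx|=3.8637 1/|dy|=1.0353
    cross y-line → (2,3), t=0.6833
    cross x-line → (1,3), t=0.9659
    cross y-line → (1,4), t=1.7186
    cross y-line → (1,5), t=2.7538 (wall)
  → r_5 = 2.7538

ranges = [1.3873, 2.0207, 1.8117, 1.5000, 2.7538]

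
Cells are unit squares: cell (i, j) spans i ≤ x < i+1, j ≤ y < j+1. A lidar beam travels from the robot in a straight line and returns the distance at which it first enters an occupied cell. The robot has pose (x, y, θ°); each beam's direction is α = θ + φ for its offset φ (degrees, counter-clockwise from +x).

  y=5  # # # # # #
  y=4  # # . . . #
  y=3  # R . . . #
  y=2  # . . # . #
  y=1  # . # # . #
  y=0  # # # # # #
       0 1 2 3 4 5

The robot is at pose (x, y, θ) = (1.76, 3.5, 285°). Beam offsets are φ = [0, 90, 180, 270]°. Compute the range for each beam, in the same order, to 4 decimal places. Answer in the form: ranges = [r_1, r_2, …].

ranges = [1.5529, 3.3543, 0.5176, 0.7868]

beam 1: φ=0°, α=285°
  d=(0.2588,-0.9659)  start (1,3)  tX=0.9273 tY=0.5176  stride 1/|dx|=3.8637 1/|dy|=1.0353
    cross y-line → (1,2), t=0.5176
    cross x-line → (2,2), t=0.9273
    cross y-line → (2,1), t=1.5529 (wall)
  → r_1 = 1.5529
beam 2: φ=90°, α=15°
  d=(0.9659,0.2588)  start (1,3)  tX=0.2485 tY=1.9319  stride 1/|dx|=1.0353 1/|dy|=3.8637
    cross x-line → (2,3), t=0.2485
    cross x-line → (3,3), t=1.2837
    cross y-line → (3,4), t=1.9319
    cross x-line → (4,4), t=2.3190
    cross x-line → (5,4), t=3.3543 (wall)
  → r_2 = 3.3543
beam 3: φ=180°, α=105°
  d=(-0.2588,0.9659)  start (1,3)  tX=2.9364 tY=0.5176  stride 1/|dx|=3.8637 1/|dy|=1.0353
    cross y-line → (1,4), t=0.5176 (wall)
  → r_3 = 0.5176
beam 4: φ=270°, α=195°
  d=(-0.9659,-0.2588)  start (1,3)  tX=0.7868 tY=1.9319  stride 1/|dx|=1.0353 1/|dy|=3.8637
    cross x-line → (0,3), t=0.7868 (wall)
  → r_4 = 0.7868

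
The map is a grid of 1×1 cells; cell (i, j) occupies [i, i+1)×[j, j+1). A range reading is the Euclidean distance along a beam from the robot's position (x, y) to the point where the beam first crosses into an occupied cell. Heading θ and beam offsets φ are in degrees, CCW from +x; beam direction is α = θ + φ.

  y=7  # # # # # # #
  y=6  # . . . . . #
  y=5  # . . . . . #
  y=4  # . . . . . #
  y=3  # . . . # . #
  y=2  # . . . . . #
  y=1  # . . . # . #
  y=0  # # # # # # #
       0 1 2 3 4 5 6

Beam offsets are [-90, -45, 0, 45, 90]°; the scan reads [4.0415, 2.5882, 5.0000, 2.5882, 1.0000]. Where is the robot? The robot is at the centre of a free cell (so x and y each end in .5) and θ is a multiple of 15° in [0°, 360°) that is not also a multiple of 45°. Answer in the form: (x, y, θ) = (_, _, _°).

(x, y, θ) = (1.5, 4.5, 30°)

Enumerate (i+0.5, j+0.5, θ) over the 28 free cells and 16 admissible headings. For each, cast all 5 beams and compare to the given ranges.
  (3.5, 6.5, 285°): beam 1 = 2.5882 ≠ 4.0415 ✗
  (5.5, 4.5, 60°): beam 1 = 0.5774 ≠ 4.0415 ✗
  (2.5, 3.5, 195°): beam 1 = 3.6235 ≠ 4.0415 ✗
  (2.5, 2.5, 75°): beam 1 = 1.9319 ≠ 4.0415 ✗
  …
  (1.5, 4.5, 30°): r_1=4.0415, r_2=2.5882, r_3=5.0000, r_4=2.5882, r_5=1.0000 — all match ✓
No second candidate reproduces the full scan.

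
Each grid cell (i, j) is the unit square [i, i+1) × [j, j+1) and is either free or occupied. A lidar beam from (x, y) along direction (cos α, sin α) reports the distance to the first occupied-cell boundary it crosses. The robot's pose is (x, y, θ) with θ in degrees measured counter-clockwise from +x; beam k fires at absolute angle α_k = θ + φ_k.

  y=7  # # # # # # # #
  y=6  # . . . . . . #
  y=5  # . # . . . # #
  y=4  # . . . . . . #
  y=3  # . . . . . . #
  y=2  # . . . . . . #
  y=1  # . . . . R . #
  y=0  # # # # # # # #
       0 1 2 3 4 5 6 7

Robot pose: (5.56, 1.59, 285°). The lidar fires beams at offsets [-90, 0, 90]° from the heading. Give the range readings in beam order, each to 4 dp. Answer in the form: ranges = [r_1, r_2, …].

beam 1: φ=-90°, α=195°
  dir = (cos 195°, sin 195°) = (-0.9659, -0.2588); from cell (5,1)
  next x-line at t=0.5798, next y-line at t=2.2796; Δt_x=1.0353, Δt_y=3.8637
    x: enter (4,1) at t=0.5798
    x: enter (3,1) at t=1.6150
    y: enter (3,0) at t=2.2796 ← occupied
  → r_1 = 2.2796
beam 2: φ=0°, α=285°
  dir = (cos 285°, sin 285°) = (0.2588, -0.9659); from cell (5,1)
  next x-line at t=1.7000, next y-line at t=0.6108; Δt_x=3.8637, Δt_y=1.0353
    y: enter (5,0) at t=0.6108 ← occupied
  → r_2 = 0.6108
beam 3: φ=90°, α=15°
  dir = (cos 15°, sin 15°) = (0.9659, 0.2588); from cell (5,1)
  next x-line at t=0.4555, next y-line at t=1.5841; Δt_x=1.0353, Δt_y=3.8637
    x: enter (6,1) at t=0.4555
    x: enter (7,1) at t=1.4908 ← occupied
  → r_3 = 1.4908

ranges = [2.2796, 0.6108, 1.4908]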